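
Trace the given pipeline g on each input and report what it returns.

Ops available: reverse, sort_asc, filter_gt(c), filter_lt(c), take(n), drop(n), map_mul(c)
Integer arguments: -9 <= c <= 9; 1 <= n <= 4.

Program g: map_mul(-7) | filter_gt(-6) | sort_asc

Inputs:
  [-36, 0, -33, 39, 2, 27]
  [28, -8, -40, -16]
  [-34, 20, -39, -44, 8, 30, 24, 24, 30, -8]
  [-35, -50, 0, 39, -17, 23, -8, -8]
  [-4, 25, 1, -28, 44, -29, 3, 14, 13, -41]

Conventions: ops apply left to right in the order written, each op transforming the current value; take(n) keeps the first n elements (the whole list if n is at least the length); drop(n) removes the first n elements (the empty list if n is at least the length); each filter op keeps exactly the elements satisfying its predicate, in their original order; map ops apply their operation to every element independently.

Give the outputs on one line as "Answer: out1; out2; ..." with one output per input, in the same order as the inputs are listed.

[0, 231, 252]; [56, 112, 280]; [56, 238, 273, 308]; [0, 56, 56, 119, 245, 350]; [28, 196, 203, 287]

Execution, op by op:
  [-36, 0, -33, 39, 2, 27] -> [252, 0, 231, -273, -14, -189] -> [252, 0, 231] -> [0, 231, 252]
  [28, -8, -40, -16] -> [-196, 56, 280, 112] -> [56, 280, 112] -> [56, 112, 280]
  [-34, 20, -39, -44, 8, 30, 24, 24, 30, -8] -> [238, -140, 273, 308, -56, -210, -168, -168, -210, 56] -> [238, 273, 308, 56] -> [56, 238, 273, 308]
  [-35, -50, 0, 39, -17, 23, -8, -8] -> [245, 350, 0, -273, 119, -161, 56, 56] -> [245, 350, 0, 119, 56, 56] -> [0, 56, 56, 119, 245, 350]
  [-4, 25, 1, -28, 44, -29, 3, 14, 13, -41] -> [28, -175, -7, 196, -308, 203, -21, -98, -91, 287] -> [28, 196, 203, 287] -> [28, 196, 203, 287]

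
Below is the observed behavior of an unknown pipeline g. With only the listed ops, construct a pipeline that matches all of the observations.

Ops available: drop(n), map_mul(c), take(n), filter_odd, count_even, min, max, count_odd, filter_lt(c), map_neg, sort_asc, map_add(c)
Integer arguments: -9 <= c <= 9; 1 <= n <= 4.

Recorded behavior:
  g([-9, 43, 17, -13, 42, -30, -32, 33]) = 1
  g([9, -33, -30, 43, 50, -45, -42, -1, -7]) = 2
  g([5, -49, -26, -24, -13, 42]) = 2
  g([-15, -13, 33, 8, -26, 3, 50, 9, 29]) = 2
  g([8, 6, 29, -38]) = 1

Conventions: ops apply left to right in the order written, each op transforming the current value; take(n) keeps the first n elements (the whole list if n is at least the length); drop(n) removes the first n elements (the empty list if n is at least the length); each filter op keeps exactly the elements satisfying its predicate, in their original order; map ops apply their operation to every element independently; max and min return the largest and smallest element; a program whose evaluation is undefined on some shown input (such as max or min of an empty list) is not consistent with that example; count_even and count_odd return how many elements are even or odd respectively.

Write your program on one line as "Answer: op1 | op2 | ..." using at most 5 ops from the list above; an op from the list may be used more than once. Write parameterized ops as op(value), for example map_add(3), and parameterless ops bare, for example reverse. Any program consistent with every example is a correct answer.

sort_asc | map_add(-6) | map_add(9) | drop(2) | count_odd

Check, running the answer program on each example:
  [-9, 43, 17, -13, 42, -30, -32, 33] -> [-32, -30, -13, -9, 17, 33, 42, 43] -> [-38, -36, -19, -15, 11, 27, 36, 37] -> [-29, -27, -10, -6, 20, 36, 45, 46] -> [-10, -6, 20, 36, 45, 46] -> 1
  [9, -33, -30, 43, 50, -45, -42, -1, -7] -> [-45, -42, -33, -30, -7, -1, 9, 43, 50] -> [-51, -48, -39, -36, -13, -7, 3, 37, 44] -> [-42, -39, -30, -27, -4, 2, 12, 46, 53] -> [-30, -27, -4, 2, 12, 46, 53] -> 2
  [5, -49, -26, -24, -13, 42] -> [-49, -26, -24, -13, 5, 42] -> [-55, -32, -30, -19, -1, 36] -> [-46, -23, -21, -10, 8, 45] -> [-21, -10, 8, 45] -> 2
  [-15, -13, 33, 8, -26, 3, 50, 9, 29] -> [-26, -15, -13, 3, 8, 9, 29, 33, 50] -> [-32, -21, -19, -3, 2, 3, 23, 27, 44] -> [-23, -12, -10, 6, 11, 12, 32, 36, 53] -> [-10, 6, 11, 12, 32, 36, 53] -> 2
  [8, 6, 29, -38] -> [-38, 6, 8, 29] -> [-44, 0, 2, 23] -> [-35, 9, 11, 32] -> [11, 32] -> 1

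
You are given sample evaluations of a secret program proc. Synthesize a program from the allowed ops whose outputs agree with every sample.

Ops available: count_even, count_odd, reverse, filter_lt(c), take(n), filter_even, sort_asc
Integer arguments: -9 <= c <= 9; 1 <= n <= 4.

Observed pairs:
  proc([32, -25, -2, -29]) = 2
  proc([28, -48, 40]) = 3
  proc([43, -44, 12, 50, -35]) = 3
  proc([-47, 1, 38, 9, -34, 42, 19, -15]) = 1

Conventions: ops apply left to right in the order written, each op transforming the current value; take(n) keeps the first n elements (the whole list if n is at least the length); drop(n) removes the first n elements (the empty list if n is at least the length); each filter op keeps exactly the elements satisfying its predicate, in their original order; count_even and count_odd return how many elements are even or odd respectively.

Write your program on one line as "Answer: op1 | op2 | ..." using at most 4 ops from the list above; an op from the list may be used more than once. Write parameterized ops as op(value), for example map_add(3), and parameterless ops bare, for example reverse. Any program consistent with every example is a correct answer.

take(4) | sort_asc | reverse | count_even

Check, running the answer program on each example:
  [32, -25, -2, -29] -> [32, -25, -2, -29] -> [-29, -25, -2, 32] -> [32, -2, -25, -29] -> 2
  [28, -48, 40] -> [28, -48, 40] -> [-48, 28, 40] -> [40, 28, -48] -> 3
  [43, -44, 12, 50, -35] -> [43, -44, 12, 50] -> [-44, 12, 43, 50] -> [50, 43, 12, -44] -> 3
  [-47, 1, 38, 9, -34, 42, 19, -15] -> [-47, 1, 38, 9] -> [-47, 1, 9, 38] -> [38, 9, 1, -47] -> 1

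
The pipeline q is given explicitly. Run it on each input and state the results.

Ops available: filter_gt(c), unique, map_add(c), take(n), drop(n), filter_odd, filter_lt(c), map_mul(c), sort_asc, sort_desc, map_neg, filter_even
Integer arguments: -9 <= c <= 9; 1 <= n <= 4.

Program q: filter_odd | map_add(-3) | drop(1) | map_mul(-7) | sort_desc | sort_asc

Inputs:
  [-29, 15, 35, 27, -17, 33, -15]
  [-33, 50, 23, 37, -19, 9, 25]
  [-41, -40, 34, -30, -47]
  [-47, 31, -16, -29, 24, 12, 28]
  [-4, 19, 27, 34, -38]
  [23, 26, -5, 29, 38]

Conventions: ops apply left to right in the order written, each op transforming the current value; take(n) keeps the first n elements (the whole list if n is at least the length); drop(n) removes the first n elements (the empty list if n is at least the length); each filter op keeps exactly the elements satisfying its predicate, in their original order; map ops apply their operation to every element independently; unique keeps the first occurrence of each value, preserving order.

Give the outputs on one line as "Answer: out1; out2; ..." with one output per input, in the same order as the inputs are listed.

[-224, -210, -168, -84, 126, 140]; [-238, -154, -140, -42, 154]; [350]; [-196, 224]; [-168]; [-182, 56]

Execution, op by op:
  [-29, 15, 35, 27, -17, 33, -15] -> [-29, 15, 35, 27, -17, 33, -15] -> [-32, 12, 32, 24, -20, 30, -18] -> [12, 32, 24, -20, 30, -18] -> [-84, -224, -168, 140, -210, 126] -> [140, 126, -84, -168, -210, -224] -> [-224, -210, -168, -84, 126, 140]
  [-33, 50, 23, 37, -19, 9, 25] -> [-33, 23, 37, -19, 9, 25] -> [-36, 20, 34, -22, 6, 22] -> [20, 34, -22, 6, 22] -> [-140, -238, 154, -42, -154] -> [154, -42, -140, -154, -238] -> [-238, -154, -140, -42, 154]
  [-41, -40, 34, -30, -47] -> [-41, -47] -> [-44, -50] -> [-50] -> [350] -> [350] -> [350]
  [-47, 31, -16, -29, 24, 12, 28] -> [-47, 31, -29] -> [-50, 28, -32] -> [28, -32] -> [-196, 224] -> [224, -196] -> [-196, 224]
  [-4, 19, 27, 34, -38] -> [19, 27] -> [16, 24] -> [24] -> [-168] -> [-168] -> [-168]
  [23, 26, -5, 29, 38] -> [23, -5, 29] -> [20, -8, 26] -> [-8, 26] -> [56, -182] -> [56, -182] -> [-182, 56]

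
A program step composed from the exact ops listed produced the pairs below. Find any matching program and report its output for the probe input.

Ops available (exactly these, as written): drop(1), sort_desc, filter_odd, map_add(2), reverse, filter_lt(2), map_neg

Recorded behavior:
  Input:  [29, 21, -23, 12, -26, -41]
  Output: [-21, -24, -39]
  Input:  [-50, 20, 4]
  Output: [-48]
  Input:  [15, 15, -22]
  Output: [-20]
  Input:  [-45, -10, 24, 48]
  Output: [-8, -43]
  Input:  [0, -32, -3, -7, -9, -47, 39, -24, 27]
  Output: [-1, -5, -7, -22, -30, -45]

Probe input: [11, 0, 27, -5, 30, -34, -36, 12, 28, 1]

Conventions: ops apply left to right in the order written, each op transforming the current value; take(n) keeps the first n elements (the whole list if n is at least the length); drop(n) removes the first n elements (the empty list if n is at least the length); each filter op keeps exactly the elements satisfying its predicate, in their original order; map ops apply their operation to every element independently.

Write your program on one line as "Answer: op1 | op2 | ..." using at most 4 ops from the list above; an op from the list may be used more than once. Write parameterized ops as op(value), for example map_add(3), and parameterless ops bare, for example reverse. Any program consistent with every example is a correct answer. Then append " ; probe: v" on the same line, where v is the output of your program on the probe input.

map_add(2) | sort_desc | filter_lt(2) ; probe: [-3, -32, -34]

Check, running the answer program on each example:
  [29, 21, -23, 12, -26, -41] -> [31, 23, -21, 14, -24, -39] -> [31, 23, 14, -21, -24, -39] -> [-21, -24, -39]
  [-50, 20, 4] -> [-48, 22, 6] -> [22, 6, -48] -> [-48]
  [15, 15, -22] -> [17, 17, -20] -> [17, 17, -20] -> [-20]
  [-45, -10, 24, 48] -> [-43, -8, 26, 50] -> [50, 26, -8, -43] -> [-8, -43]
  [0, -32, -3, -7, -9, -47, 39, -24, 27] -> [2, -30, -1, -5, -7, -45, 41, -22, 29] -> [41, 29, 2, -1, -5, -7, -22, -30, -45] -> [-1, -5, -7, -22, -30, -45]
  probe: [11, 0, 27, -5, 30, -34, -36, 12, 28, 1] -> [13, 2, 29, -3, 32, -32, -34, 14, 30, 3] -> [32, 30, 29, 14, 13, 3, 2, -3, -32, -34] -> [-3, -32, -34]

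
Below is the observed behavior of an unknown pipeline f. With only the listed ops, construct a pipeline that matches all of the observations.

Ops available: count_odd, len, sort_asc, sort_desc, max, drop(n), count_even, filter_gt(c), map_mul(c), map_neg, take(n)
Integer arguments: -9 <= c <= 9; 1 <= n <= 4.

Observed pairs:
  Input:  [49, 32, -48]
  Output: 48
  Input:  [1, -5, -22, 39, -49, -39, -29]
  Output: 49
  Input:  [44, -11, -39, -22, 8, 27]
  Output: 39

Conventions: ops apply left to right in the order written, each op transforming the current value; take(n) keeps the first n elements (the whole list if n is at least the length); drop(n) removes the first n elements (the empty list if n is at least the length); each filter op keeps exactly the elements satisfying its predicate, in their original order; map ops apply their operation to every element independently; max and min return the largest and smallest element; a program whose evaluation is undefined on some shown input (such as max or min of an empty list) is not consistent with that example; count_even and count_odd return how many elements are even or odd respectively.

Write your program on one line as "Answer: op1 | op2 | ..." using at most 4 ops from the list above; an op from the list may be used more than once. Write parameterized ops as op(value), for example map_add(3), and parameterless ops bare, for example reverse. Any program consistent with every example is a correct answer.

map_mul(-1) | drop(1) | max

Check, running the answer program on each example:
  [49, 32, -48] -> [-49, -32, 48] -> [-32, 48] -> 48
  [1, -5, -22, 39, -49, -39, -29] -> [-1, 5, 22, -39, 49, 39, 29] -> [5, 22, -39, 49, 39, 29] -> 49
  [44, -11, -39, -22, 8, 27] -> [-44, 11, 39, 22, -8, -27] -> [11, 39, 22, -8, -27] -> 39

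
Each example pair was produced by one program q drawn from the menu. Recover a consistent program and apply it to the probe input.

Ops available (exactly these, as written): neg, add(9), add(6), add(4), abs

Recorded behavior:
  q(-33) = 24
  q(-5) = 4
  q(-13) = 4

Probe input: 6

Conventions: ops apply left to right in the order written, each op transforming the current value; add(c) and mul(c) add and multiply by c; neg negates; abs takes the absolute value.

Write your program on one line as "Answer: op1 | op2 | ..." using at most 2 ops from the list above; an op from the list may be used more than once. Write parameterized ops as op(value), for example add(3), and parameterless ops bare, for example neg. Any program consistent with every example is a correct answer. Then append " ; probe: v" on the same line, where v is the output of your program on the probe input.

add(9) | abs ; probe: 15

Check, running the answer program on each example:
  -33 -> -24 -> 24
  -5 -> 4 -> 4
  -13 -> -4 -> 4
  probe: 6 -> 15 -> 15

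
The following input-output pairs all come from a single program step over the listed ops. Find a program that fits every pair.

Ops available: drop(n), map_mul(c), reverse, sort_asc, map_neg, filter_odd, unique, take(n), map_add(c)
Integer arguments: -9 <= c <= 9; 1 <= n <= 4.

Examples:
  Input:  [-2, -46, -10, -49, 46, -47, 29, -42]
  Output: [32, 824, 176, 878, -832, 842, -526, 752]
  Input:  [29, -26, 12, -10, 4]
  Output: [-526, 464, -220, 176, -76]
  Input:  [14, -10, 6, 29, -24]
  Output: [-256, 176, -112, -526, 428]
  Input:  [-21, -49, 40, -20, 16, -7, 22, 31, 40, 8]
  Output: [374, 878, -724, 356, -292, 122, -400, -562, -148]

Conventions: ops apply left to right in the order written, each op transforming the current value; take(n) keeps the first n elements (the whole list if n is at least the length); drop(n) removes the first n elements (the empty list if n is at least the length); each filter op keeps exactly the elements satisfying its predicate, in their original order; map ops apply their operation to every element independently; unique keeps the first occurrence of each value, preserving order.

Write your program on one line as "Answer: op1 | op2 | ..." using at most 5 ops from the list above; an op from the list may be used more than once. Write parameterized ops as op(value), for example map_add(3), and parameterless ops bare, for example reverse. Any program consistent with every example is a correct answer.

map_mul(3) | map_mul(-6) | unique | map_add(-4)

Check, running the answer program on each example:
  [-2, -46, -10, -49, 46, -47, 29, -42] -> [-6, -138, -30, -147, 138, -141, 87, -126] -> [36, 828, 180, 882, -828, 846, -522, 756] -> [36, 828, 180, 882, -828, 846, -522, 756] -> [32, 824, 176, 878, -832, 842, -526, 752]
  [29, -26, 12, -10, 4] -> [87, -78, 36, -30, 12] -> [-522, 468, -216, 180, -72] -> [-522, 468, -216, 180, -72] -> [-526, 464, -220, 176, -76]
  [14, -10, 6, 29, -24] -> [42, -30, 18, 87, -72] -> [-252, 180, -108, -522, 432] -> [-252, 180, -108, -522, 432] -> [-256, 176, -112, -526, 428]
  [-21, -49, 40, -20, 16, -7, 22, 31, 40, 8] -> [-63, -147, 120, -60, 48, -21, 66, 93, 120, 24] -> [378, 882, -720, 360, -288, 126, -396, -558, -720, -144] -> [378, 882, -720, 360, -288, 126, -396, -558, -144] -> [374, 878, -724, 356, -292, 122, -400, -562, -148]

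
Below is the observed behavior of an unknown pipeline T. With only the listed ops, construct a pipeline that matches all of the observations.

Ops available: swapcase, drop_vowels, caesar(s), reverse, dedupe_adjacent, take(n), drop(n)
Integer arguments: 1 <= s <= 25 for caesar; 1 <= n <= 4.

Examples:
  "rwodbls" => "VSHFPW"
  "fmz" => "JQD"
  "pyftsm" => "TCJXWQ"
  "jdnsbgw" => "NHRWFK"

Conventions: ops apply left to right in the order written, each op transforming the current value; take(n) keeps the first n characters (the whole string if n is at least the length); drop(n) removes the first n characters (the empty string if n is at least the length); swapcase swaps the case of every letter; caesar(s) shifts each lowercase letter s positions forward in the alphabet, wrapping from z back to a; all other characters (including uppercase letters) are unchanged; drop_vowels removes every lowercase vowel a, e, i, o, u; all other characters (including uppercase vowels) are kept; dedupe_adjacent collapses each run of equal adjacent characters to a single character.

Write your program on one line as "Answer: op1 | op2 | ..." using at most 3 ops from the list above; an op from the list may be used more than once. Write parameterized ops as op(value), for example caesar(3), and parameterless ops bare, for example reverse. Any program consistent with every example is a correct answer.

caesar(4) | drop_vowels | swapcase

Check, running the answer program on each example:
  "rwodbls" -> "vashfpw" -> "vshfpw" -> "VSHFPW"
  "fmz" -> "jqd" -> "jqd" -> "JQD"
  "pyftsm" -> "tcjxwq" -> "tcjxwq" -> "TCJXWQ"
  "jdnsbgw" -> "nhrwfka" -> "nhrwfk" -> "NHRWFK"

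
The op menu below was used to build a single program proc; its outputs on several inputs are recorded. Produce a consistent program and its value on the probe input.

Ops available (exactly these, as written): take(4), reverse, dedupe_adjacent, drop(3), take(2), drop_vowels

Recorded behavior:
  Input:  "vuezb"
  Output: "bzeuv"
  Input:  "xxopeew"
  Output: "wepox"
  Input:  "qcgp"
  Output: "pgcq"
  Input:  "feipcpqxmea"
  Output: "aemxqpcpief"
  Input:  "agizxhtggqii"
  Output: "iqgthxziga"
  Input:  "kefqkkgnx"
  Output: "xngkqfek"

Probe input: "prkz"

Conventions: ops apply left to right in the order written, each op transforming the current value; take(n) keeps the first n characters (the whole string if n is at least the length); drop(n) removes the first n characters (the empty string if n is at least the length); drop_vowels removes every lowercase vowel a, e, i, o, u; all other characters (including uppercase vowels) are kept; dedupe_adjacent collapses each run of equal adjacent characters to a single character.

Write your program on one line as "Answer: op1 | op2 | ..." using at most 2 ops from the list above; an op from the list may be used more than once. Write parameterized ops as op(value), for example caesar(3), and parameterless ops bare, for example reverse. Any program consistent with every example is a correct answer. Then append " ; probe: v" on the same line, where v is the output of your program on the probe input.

reverse | dedupe_adjacent ; probe: "zkrp"

Check, running the answer program on each example:
  "vuezb" -> "bzeuv" -> "bzeuv"
  "xxopeew" -> "weepoxx" -> "wepox"
  "qcgp" -> "pgcq" -> "pgcq"
  "feipcpqxmea" -> "aemxqpcpief" -> "aemxqpcpief"
  "agizxhtggqii" -> "iiqggthxziga" -> "iqgthxziga"
  "kefqkkgnx" -> "xngkkqfek" -> "xngkqfek"
  probe: "prkz" -> "zkrp" -> "zkrp"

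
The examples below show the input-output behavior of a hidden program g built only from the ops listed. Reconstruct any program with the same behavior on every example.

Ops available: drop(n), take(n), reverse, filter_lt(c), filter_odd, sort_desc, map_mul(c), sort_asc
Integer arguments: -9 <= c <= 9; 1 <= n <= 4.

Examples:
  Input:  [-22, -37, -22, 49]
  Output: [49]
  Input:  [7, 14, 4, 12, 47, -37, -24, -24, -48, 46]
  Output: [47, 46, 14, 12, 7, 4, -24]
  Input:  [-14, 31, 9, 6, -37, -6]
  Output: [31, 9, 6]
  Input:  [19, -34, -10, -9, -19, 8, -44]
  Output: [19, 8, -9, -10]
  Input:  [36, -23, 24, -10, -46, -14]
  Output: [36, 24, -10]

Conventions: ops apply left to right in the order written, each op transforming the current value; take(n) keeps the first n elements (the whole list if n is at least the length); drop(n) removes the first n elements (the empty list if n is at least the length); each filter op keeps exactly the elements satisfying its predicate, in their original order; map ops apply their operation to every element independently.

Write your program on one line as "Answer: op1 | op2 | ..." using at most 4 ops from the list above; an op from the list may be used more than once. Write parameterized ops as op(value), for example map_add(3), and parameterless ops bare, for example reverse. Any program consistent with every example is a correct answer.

sort_desc | sort_asc | drop(3) | sort_desc

Check, running the answer program on each example:
  [-22, -37, -22, 49] -> [49, -22, -22, -37] -> [-37, -22, -22, 49] -> [49] -> [49]
  [7, 14, 4, 12, 47, -37, -24, -24, -48, 46] -> [47, 46, 14, 12, 7, 4, -24, -24, -37, -48] -> [-48, -37, -24, -24, 4, 7, 12, 14, 46, 47] -> [-24, 4, 7, 12, 14, 46, 47] -> [47, 46, 14, 12, 7, 4, -24]
  [-14, 31, 9, 6, -37, -6] -> [31, 9, 6, -6, -14, -37] -> [-37, -14, -6, 6, 9, 31] -> [6, 9, 31] -> [31, 9, 6]
  [19, -34, -10, -9, -19, 8, -44] -> [19, 8, -9, -10, -19, -34, -44] -> [-44, -34, -19, -10, -9, 8, 19] -> [-10, -9, 8, 19] -> [19, 8, -9, -10]
  [36, -23, 24, -10, -46, -14] -> [36, 24, -10, -14, -23, -46] -> [-46, -23, -14, -10, 24, 36] -> [-10, 24, 36] -> [36, 24, -10]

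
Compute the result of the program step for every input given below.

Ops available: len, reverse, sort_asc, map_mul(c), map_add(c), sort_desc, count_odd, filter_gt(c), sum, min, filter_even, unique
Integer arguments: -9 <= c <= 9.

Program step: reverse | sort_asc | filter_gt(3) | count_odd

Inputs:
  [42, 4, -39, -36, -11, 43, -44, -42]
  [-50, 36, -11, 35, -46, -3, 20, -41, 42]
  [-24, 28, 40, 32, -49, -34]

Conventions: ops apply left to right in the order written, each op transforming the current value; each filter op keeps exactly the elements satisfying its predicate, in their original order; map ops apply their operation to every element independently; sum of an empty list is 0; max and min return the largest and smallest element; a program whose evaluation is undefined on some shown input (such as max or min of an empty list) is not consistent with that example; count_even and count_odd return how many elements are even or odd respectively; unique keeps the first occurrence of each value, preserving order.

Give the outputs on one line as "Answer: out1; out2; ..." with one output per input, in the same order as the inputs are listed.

Execution, op by op:
  [42, 4, -39, -36, -11, 43, -44, -42] -> [-42, -44, 43, -11, -36, -39, 4, 42] -> [-44, -42, -39, -36, -11, 4, 42, 43] -> [4, 42, 43] -> 1
  [-50, 36, -11, 35, -46, -3, 20, -41, 42] -> [42, -41, 20, -3, -46, 35, -11, 36, -50] -> [-50, -46, -41, -11, -3, 20, 35, 36, 42] -> [20, 35, 36, 42] -> 1
  [-24, 28, 40, 32, -49, -34] -> [-34, -49, 32, 40, 28, -24] -> [-49, -34, -24, 28, 32, 40] -> [28, 32, 40] -> 0

1; 1; 0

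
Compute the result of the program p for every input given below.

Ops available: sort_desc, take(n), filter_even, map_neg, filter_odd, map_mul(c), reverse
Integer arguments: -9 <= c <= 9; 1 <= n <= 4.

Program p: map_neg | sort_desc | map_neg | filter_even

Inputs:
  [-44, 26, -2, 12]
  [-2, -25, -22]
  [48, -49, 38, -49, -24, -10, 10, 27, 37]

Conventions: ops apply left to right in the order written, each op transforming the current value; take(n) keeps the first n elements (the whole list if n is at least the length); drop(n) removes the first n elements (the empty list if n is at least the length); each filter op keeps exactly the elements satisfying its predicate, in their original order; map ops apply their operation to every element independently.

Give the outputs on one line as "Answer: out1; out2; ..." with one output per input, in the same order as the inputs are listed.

[-44, -2, 12, 26]; [-22, -2]; [-24, -10, 10, 38, 48]

Execution, op by op:
  [-44, 26, -2, 12] -> [44, -26, 2, -12] -> [44, 2, -12, -26] -> [-44, -2, 12, 26] -> [-44, -2, 12, 26]
  [-2, -25, -22] -> [2, 25, 22] -> [25, 22, 2] -> [-25, -22, -2] -> [-22, -2]
  [48, -49, 38, -49, -24, -10, 10, 27, 37] -> [-48, 49, -38, 49, 24, 10, -10, -27, -37] -> [49, 49, 24, 10, -10, -27, -37, -38, -48] -> [-49, -49, -24, -10, 10, 27, 37, 38, 48] -> [-24, -10, 10, 38, 48]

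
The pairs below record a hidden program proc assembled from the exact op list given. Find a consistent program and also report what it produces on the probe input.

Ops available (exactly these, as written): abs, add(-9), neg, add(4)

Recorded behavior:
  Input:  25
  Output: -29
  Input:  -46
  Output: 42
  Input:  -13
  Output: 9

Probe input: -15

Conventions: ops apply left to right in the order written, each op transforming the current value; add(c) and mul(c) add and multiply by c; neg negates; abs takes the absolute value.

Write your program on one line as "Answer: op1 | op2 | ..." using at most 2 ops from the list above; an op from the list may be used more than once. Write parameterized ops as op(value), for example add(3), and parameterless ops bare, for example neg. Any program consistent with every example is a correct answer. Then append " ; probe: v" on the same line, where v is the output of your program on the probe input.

add(4) | neg ; probe: 11

Check, running the answer program on each example:
  25 -> 29 -> -29
  -46 -> -42 -> 42
  -13 -> -9 -> 9
  probe: -15 -> -11 -> 11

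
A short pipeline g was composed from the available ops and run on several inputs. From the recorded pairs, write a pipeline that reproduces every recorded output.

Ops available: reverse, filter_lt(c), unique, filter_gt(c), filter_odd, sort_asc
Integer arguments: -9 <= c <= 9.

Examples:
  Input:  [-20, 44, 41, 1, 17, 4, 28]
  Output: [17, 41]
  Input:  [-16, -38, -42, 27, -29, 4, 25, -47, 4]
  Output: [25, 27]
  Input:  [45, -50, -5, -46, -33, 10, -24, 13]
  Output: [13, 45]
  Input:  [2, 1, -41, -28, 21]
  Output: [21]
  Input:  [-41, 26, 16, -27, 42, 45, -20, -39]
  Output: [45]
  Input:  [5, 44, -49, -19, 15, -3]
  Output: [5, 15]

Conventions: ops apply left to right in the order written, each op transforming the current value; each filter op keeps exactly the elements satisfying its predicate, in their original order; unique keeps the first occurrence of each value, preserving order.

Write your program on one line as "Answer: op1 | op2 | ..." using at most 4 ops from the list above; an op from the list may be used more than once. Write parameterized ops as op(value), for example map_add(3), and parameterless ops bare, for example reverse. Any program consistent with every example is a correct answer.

unique | filter_odd | sort_asc | filter_gt(1)

Check, running the answer program on each example:
  [-20, 44, 41, 1, 17, 4, 28] -> [-20, 44, 41, 1, 17, 4, 28] -> [41, 1, 17] -> [1, 17, 41] -> [17, 41]
  [-16, -38, -42, 27, -29, 4, 25, -47, 4] -> [-16, -38, -42, 27, -29, 4, 25, -47] -> [27, -29, 25, -47] -> [-47, -29, 25, 27] -> [25, 27]
  [45, -50, -5, -46, -33, 10, -24, 13] -> [45, -50, -5, -46, -33, 10, -24, 13] -> [45, -5, -33, 13] -> [-33, -5, 13, 45] -> [13, 45]
  [2, 1, -41, -28, 21] -> [2, 1, -41, -28, 21] -> [1, -41, 21] -> [-41, 1, 21] -> [21]
  [-41, 26, 16, -27, 42, 45, -20, -39] -> [-41, 26, 16, -27, 42, 45, -20, -39] -> [-41, -27, 45, -39] -> [-41, -39, -27, 45] -> [45]
  [5, 44, -49, -19, 15, -3] -> [5, 44, -49, -19, 15, -3] -> [5, -49, -19, 15, -3] -> [-49, -19, -3, 5, 15] -> [5, 15]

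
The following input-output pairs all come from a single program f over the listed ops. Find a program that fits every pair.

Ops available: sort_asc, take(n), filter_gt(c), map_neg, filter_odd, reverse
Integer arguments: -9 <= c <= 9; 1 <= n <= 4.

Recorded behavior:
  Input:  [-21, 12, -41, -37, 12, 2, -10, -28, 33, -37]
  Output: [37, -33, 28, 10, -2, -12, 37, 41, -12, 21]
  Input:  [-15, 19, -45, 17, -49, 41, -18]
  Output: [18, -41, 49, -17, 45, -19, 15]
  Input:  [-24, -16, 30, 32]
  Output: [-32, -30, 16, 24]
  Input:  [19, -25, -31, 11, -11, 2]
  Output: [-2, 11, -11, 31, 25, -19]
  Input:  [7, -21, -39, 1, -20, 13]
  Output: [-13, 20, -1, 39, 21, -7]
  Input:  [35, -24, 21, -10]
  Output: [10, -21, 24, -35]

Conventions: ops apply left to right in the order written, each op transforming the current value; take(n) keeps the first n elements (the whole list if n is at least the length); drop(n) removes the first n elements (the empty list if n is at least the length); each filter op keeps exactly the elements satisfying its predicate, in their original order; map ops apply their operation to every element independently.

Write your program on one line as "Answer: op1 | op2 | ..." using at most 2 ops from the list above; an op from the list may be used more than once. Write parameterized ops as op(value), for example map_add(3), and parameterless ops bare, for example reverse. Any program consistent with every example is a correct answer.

reverse | map_neg

Check, running the answer program on each example:
  [-21, 12, -41, -37, 12, 2, -10, -28, 33, -37] -> [-37, 33, -28, -10, 2, 12, -37, -41, 12, -21] -> [37, -33, 28, 10, -2, -12, 37, 41, -12, 21]
  [-15, 19, -45, 17, -49, 41, -18] -> [-18, 41, -49, 17, -45, 19, -15] -> [18, -41, 49, -17, 45, -19, 15]
  [-24, -16, 30, 32] -> [32, 30, -16, -24] -> [-32, -30, 16, 24]
  [19, -25, -31, 11, -11, 2] -> [2, -11, 11, -31, -25, 19] -> [-2, 11, -11, 31, 25, -19]
  [7, -21, -39, 1, -20, 13] -> [13, -20, 1, -39, -21, 7] -> [-13, 20, -1, 39, 21, -7]
  [35, -24, 21, -10] -> [-10, 21, -24, 35] -> [10, -21, 24, -35]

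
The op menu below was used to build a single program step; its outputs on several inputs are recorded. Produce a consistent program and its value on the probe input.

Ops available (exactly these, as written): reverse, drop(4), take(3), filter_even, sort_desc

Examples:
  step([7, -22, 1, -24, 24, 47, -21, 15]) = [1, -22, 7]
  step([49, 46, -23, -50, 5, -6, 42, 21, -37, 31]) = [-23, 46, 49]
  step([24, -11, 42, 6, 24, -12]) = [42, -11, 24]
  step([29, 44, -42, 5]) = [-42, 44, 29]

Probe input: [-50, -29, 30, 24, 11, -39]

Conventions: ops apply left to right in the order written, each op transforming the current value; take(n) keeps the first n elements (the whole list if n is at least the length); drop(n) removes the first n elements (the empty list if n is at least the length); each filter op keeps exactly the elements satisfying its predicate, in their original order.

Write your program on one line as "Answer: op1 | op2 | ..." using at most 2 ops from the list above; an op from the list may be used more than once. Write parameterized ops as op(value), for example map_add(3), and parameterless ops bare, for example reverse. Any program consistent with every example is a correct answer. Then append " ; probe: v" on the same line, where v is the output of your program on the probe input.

take(3) | reverse ; probe: [30, -29, -50]

Check, running the answer program on each example:
  [7, -22, 1, -24, 24, 47, -21, 15] -> [7, -22, 1] -> [1, -22, 7]
  [49, 46, -23, -50, 5, -6, 42, 21, -37, 31] -> [49, 46, -23] -> [-23, 46, 49]
  [24, -11, 42, 6, 24, -12] -> [24, -11, 42] -> [42, -11, 24]
  [29, 44, -42, 5] -> [29, 44, -42] -> [-42, 44, 29]
  probe: [-50, -29, 30, 24, 11, -39] -> [-50, -29, 30] -> [30, -29, -50]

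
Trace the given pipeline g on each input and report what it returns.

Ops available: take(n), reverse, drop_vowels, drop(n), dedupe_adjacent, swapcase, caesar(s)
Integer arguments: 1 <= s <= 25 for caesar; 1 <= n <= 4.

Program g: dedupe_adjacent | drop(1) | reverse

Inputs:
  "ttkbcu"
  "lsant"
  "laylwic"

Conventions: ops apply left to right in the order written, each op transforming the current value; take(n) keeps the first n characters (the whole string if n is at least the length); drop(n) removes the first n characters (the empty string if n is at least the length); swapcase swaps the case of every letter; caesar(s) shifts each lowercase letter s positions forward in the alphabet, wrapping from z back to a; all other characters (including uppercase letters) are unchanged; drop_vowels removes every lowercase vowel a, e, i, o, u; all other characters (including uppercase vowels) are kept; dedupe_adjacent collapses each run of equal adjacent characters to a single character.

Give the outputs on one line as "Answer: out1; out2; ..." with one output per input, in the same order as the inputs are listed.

"ucbk"; "tnas"; "ciwlya"

Execution, op by op:
  "ttkbcu" -> "tkbcu" -> "kbcu" -> "ucbk"
  "lsant" -> "lsant" -> "sant" -> "tnas"
  "laylwic" -> "laylwic" -> "aylwic" -> "ciwlya"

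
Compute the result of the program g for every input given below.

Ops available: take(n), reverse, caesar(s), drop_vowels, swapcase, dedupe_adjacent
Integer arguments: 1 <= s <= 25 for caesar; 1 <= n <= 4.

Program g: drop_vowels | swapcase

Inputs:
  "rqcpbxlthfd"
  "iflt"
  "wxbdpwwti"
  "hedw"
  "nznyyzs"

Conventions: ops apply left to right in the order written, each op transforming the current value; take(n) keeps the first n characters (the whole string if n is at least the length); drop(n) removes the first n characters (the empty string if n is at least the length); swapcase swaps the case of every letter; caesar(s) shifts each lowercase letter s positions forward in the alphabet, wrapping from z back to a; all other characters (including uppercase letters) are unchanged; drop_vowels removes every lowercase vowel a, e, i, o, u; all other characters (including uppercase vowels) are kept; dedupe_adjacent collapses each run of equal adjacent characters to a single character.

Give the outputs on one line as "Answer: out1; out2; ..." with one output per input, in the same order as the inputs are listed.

"RQCPBXLTHFD"; "FLT"; "WXBDPWWT"; "HDW"; "NZNYYZS"

Execution, op by op:
  "rqcpbxlthfd" -> "rqcpbxlthfd" -> "RQCPBXLTHFD"
  "iflt" -> "flt" -> "FLT"
  "wxbdpwwti" -> "wxbdpwwt" -> "WXBDPWWT"
  "hedw" -> "hdw" -> "HDW"
  "nznyyzs" -> "nznyyzs" -> "NZNYYZS"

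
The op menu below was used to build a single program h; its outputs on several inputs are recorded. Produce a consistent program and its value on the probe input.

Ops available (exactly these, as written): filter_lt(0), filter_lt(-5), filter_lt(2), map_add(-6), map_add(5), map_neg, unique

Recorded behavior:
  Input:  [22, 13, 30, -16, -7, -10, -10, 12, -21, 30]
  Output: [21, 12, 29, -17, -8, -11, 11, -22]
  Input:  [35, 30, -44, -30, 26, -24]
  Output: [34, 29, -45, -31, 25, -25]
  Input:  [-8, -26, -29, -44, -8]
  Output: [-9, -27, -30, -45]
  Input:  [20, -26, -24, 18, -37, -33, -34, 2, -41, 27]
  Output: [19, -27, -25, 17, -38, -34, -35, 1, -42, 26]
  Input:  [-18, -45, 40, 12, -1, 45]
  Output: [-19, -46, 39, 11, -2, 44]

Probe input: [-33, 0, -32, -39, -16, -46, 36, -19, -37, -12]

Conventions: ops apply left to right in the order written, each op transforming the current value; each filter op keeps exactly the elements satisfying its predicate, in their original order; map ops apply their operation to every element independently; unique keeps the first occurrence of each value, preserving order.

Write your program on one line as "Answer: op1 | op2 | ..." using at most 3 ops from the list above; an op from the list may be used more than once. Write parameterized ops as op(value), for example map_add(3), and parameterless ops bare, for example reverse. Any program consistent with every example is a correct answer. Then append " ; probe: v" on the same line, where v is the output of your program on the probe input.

map_add(-6) | map_add(5) | unique ; probe: [-34, -1, -33, -40, -17, -47, 35, -20, -38, -13]

Check, running the answer program on each example:
  [22, 13, 30, -16, -7, -10, -10, 12, -21, 30] -> [16, 7, 24, -22, -13, -16, -16, 6, -27, 24] -> [21, 12, 29, -17, -8, -11, -11, 11, -22, 29] -> [21, 12, 29, -17, -8, -11, 11, -22]
  [35, 30, -44, -30, 26, -24] -> [29, 24, -50, -36, 20, -30] -> [34, 29, -45, -31, 25, -25] -> [34, 29, -45, -31, 25, -25]
  [-8, -26, -29, -44, -8] -> [-14, -32, -35, -50, -14] -> [-9, -27, -30, -45, -9] -> [-9, -27, -30, -45]
  [20, -26, -24, 18, -37, -33, -34, 2, -41, 27] -> [14, -32, -30, 12, -43, -39, -40, -4, -47, 21] -> [19, -27, -25, 17, -38, -34, -35, 1, -42, 26] -> [19, -27, -25, 17, -38, -34, -35, 1, -42, 26]
  [-18, -45, 40, 12, -1, 45] -> [-24, -51, 34, 6, -7, 39] -> [-19, -46, 39, 11, -2, 44] -> [-19, -46, 39, 11, -2, 44]
  probe: [-33, 0, -32, -39, -16, -46, 36, -19, -37, -12] -> [-39, -6, -38, -45, -22, -52, 30, -25, -43, -18] -> [-34, -1, -33, -40, -17, -47, 35, -20, -38, -13] -> [-34, -1, -33, -40, -17, -47, 35, -20, -38, -13]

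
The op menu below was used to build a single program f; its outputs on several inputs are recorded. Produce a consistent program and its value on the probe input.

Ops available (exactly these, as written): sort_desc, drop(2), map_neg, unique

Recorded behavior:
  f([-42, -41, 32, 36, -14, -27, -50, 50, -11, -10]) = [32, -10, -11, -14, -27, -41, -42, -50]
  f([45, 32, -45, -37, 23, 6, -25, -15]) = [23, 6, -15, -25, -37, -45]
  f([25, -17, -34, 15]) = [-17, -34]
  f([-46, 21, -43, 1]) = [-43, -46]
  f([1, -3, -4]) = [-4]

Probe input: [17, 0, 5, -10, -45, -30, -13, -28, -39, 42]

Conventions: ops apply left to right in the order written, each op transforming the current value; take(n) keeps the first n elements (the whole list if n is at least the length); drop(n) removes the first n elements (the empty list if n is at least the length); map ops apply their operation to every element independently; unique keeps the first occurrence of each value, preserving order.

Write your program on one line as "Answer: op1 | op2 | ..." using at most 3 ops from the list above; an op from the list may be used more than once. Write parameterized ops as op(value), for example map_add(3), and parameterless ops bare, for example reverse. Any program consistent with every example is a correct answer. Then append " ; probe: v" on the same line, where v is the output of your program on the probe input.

sort_desc | drop(2) ; probe: [5, 0, -10, -13, -28, -30, -39, -45]

Check, running the answer program on each example:
  [-42, -41, 32, 36, -14, -27, -50, 50, -11, -10] -> [50, 36, 32, -10, -11, -14, -27, -41, -42, -50] -> [32, -10, -11, -14, -27, -41, -42, -50]
  [45, 32, -45, -37, 23, 6, -25, -15] -> [45, 32, 23, 6, -15, -25, -37, -45] -> [23, 6, -15, -25, -37, -45]
  [25, -17, -34, 15] -> [25, 15, -17, -34] -> [-17, -34]
  [-46, 21, -43, 1] -> [21, 1, -43, -46] -> [-43, -46]
  [1, -3, -4] -> [1, -3, -4] -> [-4]
  probe: [17, 0, 5, -10, -45, -30, -13, -28, -39, 42] -> [42, 17, 5, 0, -10, -13, -28, -30, -39, -45] -> [5, 0, -10, -13, -28, -30, -39, -45]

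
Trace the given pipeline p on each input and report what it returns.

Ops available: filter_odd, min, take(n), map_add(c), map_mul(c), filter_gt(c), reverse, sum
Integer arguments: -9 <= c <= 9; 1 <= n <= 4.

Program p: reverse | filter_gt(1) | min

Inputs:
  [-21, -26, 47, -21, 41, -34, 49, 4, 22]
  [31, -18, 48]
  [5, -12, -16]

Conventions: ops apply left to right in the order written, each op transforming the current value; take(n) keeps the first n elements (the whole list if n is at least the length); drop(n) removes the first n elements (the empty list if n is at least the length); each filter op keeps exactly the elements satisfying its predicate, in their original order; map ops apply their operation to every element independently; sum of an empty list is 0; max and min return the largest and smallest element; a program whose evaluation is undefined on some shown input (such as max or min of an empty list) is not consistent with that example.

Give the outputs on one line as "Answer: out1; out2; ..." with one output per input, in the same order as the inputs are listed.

Execution, op by op:
  [-21, -26, 47, -21, 41, -34, 49, 4, 22] -> [22, 4, 49, -34, 41, -21, 47, -26, -21] -> [22, 4, 49, 41, 47] -> 4
  [31, -18, 48] -> [48, -18, 31] -> [48, 31] -> 31
  [5, -12, -16] -> [-16, -12, 5] -> [5] -> 5

4; 31; 5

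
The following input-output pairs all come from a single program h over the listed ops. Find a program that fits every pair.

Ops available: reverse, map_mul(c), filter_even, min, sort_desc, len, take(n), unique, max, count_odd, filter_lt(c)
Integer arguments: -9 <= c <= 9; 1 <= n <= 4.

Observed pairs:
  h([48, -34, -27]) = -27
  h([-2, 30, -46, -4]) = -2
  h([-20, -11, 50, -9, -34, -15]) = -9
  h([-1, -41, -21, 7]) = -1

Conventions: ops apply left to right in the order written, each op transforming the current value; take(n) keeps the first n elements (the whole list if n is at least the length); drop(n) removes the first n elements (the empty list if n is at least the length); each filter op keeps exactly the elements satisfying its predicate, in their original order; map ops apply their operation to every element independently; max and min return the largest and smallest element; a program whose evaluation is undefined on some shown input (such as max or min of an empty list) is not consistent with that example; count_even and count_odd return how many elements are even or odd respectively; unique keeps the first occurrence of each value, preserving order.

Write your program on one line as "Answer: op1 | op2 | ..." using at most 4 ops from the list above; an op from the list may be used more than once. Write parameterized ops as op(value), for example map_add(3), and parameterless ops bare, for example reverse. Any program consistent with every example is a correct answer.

sort_desc | take(2) | min

Check, running the answer program on each example:
  [48, -34, -27] -> [48, -27, -34] -> [48, -27] -> -27
  [-2, 30, -46, -4] -> [30, -2, -4, -46] -> [30, -2] -> -2
  [-20, -11, 50, -9, -34, -15] -> [50, -9, -11, -15, -20, -34] -> [50, -9] -> -9
  [-1, -41, -21, 7] -> [7, -1, -21, -41] -> [7, -1] -> -1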